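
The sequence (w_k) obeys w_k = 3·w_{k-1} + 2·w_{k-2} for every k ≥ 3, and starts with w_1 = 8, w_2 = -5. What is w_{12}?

-143983

Applying the relation repeatedly:
w_3 = 1  w_4 = -7  w_5 = -19  w_6 = -71  w_7 = -251  w_8 = -895  w_9 = -3187  w_{10} = -11351  w_{11} = -40427  w_{12} = -143983.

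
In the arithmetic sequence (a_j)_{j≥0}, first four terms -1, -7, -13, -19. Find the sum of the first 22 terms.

Common difference d = -6.
a_j = -1 + (j - 0)·(-6).
a_{21} = -127; S = 22·(-1 + (-127))/2 = -1408.

-1408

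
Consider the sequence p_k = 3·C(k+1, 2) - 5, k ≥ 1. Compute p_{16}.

C(17, 2) = 136, so p_{16} = 403.

403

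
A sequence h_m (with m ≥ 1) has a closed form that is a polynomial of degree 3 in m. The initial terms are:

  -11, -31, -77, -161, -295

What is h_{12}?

-3641

1st diffs: -20, -46, -84, -134.
2nd diffs: -26, -38, -50.
3rd diffs: -12, -12 (constant).
Newton forward-difference form: h_m = -11 + (-20)·C(m-1,1) + (-26)·C(m-1,2) + (-12)·C(m-1,3).
At m = 12: m-1 = 11, so h_{12} = -11 - 220 - 1430 - 1980 = -3641.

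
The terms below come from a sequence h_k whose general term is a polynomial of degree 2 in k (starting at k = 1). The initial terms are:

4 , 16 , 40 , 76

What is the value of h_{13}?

940

1st diffs: 12, 24, 36.
2nd diffs: 12, 12 (constant).
So h_k = 6k^2 - 6k + 4.
Evaluating at k = 13 gives h_{13} = 940.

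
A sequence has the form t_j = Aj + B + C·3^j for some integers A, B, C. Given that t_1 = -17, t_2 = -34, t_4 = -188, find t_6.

-1494

Write the equations: A + B + 3C = -17; 2A + B + 9C = -34; 4A + B + 81C = -188.
Subtracting the first from the second: A + 6C = -17.
Subtracting the second from the third: 2A + 72C = -154.
Solving: C = -2, A = -5, then B = -6.
Hence t_6 = -5·6 + (-6) + (-2)·729 = -1494.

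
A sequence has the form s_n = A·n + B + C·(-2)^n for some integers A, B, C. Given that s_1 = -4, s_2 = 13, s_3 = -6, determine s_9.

At n = 1, 2, 3: A + B - 2C = -4; 2A + B + 4C = 13; 3A + B - 8C = -6.
Subtracting the first from the second: A + 6C = 17.
Subtracting the second from the third: A - 12C = -19.
Solving: C = 2, A = 5, then B = -5.
Therefore s_9 = 45 + (-5) + 2·(-512) = -984.

-984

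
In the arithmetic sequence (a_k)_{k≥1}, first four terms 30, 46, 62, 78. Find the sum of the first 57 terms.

27246

Common difference d = 16.
a_k = 30 + (k - 1)·16.
a_{57} = 926; S = 57·(30 + 926)/2 = 27246.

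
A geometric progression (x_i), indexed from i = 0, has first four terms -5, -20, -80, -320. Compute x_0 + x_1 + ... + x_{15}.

Common ratio r = 4.
x_i = (-5)·4^(i-0).
S = (-5)·(4^16 - 1)/(4 - 1) = (-5)·(4294967296 - 1)/(3) = -7158278825.

-7158278825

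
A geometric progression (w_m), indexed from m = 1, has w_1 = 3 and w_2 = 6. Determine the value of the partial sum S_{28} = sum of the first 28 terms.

805306365

Common ratio r = 2.
w_m = 3·2^(m-1).
S = 3·(2^28 - 1)/(2 - 1) = 3·(268435456 - 1)/(1) = 805306365.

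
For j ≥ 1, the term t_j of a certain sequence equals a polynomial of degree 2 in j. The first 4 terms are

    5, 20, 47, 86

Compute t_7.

1st diffs: 15, 27, 39.
2nd diffs: 12, 12 (constant).
Newton forward-difference form: t_j = 5 + 15·C(j-1,1) + 12·C(j-1,2).
At j = 7: j-1 = 6, so t_7 = 5 + 90 + 180 = 275.

275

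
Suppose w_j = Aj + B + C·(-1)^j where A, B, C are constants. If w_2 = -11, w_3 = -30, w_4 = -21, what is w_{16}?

-81

At j = 2, 3, 4: 2A + B + C = -11; 3A + B - C = -30; 4A + B + C = -21.
Subtracting the first from the second: A - 2C = -19.
Subtracting the second from the third: A + 2C = 9.
Solving: C = 7, A = -5, then B = -8.
Therefore w_{16} = -80 + (-8) + 7·1 = -81.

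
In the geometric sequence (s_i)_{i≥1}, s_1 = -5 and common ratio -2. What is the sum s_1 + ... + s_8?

425

s_i = (-5)·(-2)^(i-1).
S = (-5)·((-2)^8 - 1)/(-2 - 1) = (-5)·(256 - 1)/(-3) = 425.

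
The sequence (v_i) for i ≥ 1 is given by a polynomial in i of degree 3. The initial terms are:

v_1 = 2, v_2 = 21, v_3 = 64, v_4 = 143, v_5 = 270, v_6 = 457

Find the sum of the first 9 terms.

1st diffs: 19, 43, 79, 127, 187.
2nd diffs: 24, 36, 48, 60.
3rd diffs: 12, 12, 12 (constant).
Newton forward-difference form: v_i = 2 + 19·C(i-1,1) + 24·C(i-1,2) + 12·C(i-1,3).
Continuing: 716, 1059, 1498.
Summing i = 1..9 (9 terms) gives 4230.

4230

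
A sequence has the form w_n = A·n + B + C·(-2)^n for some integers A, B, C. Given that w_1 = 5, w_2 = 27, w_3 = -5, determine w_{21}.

-6291365

The three given values yield: A + B - 2C = 5; 2A + B + 4C = 27; 3A + B - 8C = -5.
Subtracting the first from the second: A + 6C = 22.
Subtracting the second from the third: A - 12C = -32.
Solving: C = 3, A = 4, then B = 7.
Therefore w_{21} = 84 + 7 + 3·(-2097152) = -6291365.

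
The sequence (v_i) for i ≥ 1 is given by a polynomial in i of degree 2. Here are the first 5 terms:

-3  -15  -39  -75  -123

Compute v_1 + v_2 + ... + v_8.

-1032

1st diffs: -12, -24, -36, -48.
2nd diffs: -12, -12, -12 (constant).
Newton forward-difference form: v_i = -3 + (-12)·C(i-1,1) + (-12)·C(i-1,2).
Continuing: -183, -255, -339.
Summing i = 1..8 (8 terms) gives -1032.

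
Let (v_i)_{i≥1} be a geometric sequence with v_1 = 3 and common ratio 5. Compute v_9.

1171875

v_i = 3·5^(i-1).
v_9 = 3·5^8 = 1171875.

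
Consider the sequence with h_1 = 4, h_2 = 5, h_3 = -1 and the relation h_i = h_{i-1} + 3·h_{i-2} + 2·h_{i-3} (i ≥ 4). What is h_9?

h_4 = 22  h_5 = 29  h_6 = 93  h_7 = 224  h_8 = 561  h_9 = 1419.

1419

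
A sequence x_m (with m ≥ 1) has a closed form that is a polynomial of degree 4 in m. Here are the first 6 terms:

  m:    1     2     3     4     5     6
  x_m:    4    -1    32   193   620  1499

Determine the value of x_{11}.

1st diffs: -5, 33, 161, 427, 879.
2nd diffs: 38, 128, 266, 452.
3rd diffs: 90, 138, 186.
4th diffs: 48, 48 (constant).
So x_m = 2m^4 - 5m^3 - m^2 + 3m + 5.
Evaluating at m = 11 gives x_{11} = 22544.

22544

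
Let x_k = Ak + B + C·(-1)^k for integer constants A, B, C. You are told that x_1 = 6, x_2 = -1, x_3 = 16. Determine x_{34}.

159

The three given values yield: A + B - C = 6; 2A + B + C = -1; 3A + B - C = 16.
Subtracting the first from the second: A + 2C = -7.
Subtracting the second from the third: A - 2C = 17.
Solving: C = -6, A = 5, then B = -5.
Hence x_{34} = 5·34 + (-5) + (-6)·1 = 159.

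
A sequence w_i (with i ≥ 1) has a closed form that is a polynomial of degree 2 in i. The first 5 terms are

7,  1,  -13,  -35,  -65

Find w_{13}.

1st diffs: -6, -14, -22, -30.
2nd diffs: -8, -8, -8 (constant).
So w_i = -4i^2 + 6i + 5.
Evaluating at i = 13 gives w_{13} = -593.

-593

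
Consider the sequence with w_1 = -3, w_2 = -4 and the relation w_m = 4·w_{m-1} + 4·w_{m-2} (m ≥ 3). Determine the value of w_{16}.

Step forward from the initial values:
w_3 = -28;  w_4 = -128;  w_5 = -624;  …;  w_{13} = -184086528;  w_{14} = -888848384;  w_{15} = -4291739648;  w_{16} = -20722352128.

-20722352128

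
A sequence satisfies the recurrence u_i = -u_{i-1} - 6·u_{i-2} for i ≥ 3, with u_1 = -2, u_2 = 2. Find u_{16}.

205898

Compute successive terms:
u_3 = 10; u_4 = -22; u_5 = -38; …; u_{13} = 85018; u_{14} = 60842; u_{15} = -570950; u_{16} = 205898.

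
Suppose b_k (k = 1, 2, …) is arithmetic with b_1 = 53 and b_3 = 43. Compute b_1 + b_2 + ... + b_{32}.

Common difference d = (43 - 53) / (3 - 1) = -5.
b_k = 53 + (k - 1)·(-5).
b_{32} = -102; S = 32·(53 + (-102))/2 = -784.

-784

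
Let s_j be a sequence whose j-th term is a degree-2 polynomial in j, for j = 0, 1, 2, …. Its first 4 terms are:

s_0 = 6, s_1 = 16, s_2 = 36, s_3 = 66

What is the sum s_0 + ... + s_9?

1st diffs: 10, 20, 30.
2nd diffs: 10, 10 (constant).
Newton forward-difference form: s_j = 6 + 10·C(j,1) + 10·C(j,2).
Continuing: …, 106, 156, 216, 286, …, s_9 = 456.
Summing j = 0..9 (10 terms) gives 1710.

1710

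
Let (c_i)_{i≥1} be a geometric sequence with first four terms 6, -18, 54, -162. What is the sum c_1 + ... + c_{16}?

Common ratio r = -3.
c_i = 6·(-3)^(i-1).
S = 6·((-3)^16 - 1)/(-3 - 1) = 6·(43046721 - 1)/(-4) = -64570080.

-64570080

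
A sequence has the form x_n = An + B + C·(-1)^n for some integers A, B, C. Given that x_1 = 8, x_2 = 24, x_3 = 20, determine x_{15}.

Plug in n = 1, 2, 3: A + B - C = 8; 2A + B + C = 24; 3A + B - C = 20.
Subtracting the first from the second: A + 2C = 16.
Subtracting the second from the third: A - 2C = -4.
Solving: C = 5, A = 6, then B = 7.
Hence x_{15} = 6·15 + 7 + 5·(-1) = 92.

92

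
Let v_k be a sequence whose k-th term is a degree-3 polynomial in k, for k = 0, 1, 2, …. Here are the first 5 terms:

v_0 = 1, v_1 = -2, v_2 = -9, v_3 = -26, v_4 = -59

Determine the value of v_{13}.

-2066

1st diffs: -3, -7, -17, -33.
2nd diffs: -4, -10, -16.
3rd diffs: -6, -6 (constant).
Newton forward-difference form: v_k = 1 + (-3)·C(k,1) + (-4)·C(k,2) + (-6)·C(k,3).
At k = 13: k = 13, so v_{13} = 1 - 39 - 312 - 1716 = -2066.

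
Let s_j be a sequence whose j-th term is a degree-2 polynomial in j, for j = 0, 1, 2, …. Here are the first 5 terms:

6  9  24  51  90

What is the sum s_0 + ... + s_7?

1st diffs: 3, 15, 27, 39.
2nd diffs: 12, 12, 12 (constant).
Newton forward-difference form: s_j = 6 + 3·C(j,1) + 12·C(j,2).
Continuing: 141, 204, 279.
Summing j = 0..7 (8 terms) gives 804.

804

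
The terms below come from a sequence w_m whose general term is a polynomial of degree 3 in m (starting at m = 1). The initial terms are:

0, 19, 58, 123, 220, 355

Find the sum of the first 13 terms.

11492

1st diffs: 19, 39, 65, 97, 135.
2nd diffs: 20, 26, 32, 38.
3rd diffs: 6, 6, 6 (constant).
So w_m = m^3 + 4m^2 - 5.
Continuing: …, 534, 763, 1048, 1395, …, w_{13} = 2868.
Summing m = 1..13 (13 terms) gives 11492.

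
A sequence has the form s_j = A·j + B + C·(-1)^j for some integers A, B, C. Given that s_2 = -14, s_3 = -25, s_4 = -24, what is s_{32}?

Write the equations: 2A + B + C = -14; 3A + B - C = -25; 4A + B + C = -24.
Subtracting the first from the second: A - 2C = -11.
Subtracting the second from the third: A + 2C = 1.
Solving: C = 3, A = -5, then B = -7.
Therefore s_{32} = -160 + (-7) + 3·1 = -164.

-164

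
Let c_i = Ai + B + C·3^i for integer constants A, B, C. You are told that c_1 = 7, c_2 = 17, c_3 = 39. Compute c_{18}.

387420561

Write the equations: A + B + 3C = 7; 2A + B + 9C = 17; 3A + B + 27C = 39.
Subtracting the first from the second: A + 6C = 10.
Subtracting the second from the third: A + 18C = 22.
Solving: C = 1, A = 4, then B = 0.
Therefore c_{18} = 72 + 0 + 1·387420489 = 387420561.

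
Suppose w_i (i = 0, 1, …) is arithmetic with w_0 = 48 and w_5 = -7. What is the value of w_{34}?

-326

Common difference d = (-7 - 48) / (5 - 0) = -11.
w_i = 48 + (i - 0)·(-11).
w_{34} = 48 + 34·(-11) = -326.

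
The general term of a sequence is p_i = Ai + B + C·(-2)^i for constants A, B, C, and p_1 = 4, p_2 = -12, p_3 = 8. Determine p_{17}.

The three given values yield: A + B - 2C = 4; 2A + B + 4C = -12; 3A + B - 8C = 8.
Subtracting the first from the second: A + 6C = -16.
Subtracting the second from the third: A - 12C = 20.
Solving: C = -2, A = -4, then B = 4.
Hence p_{17} = -4·17 + 4 + (-2)·(-131072) = 262080.

262080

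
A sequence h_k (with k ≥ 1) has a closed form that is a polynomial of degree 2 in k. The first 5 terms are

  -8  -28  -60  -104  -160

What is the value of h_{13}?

-1040

1st diffs: -20, -32, -44, -56.
2nd diffs: -12, -12, -12 (constant).
So h_k = -6k^2 - 2k.
Evaluating at k = 13 gives h_{13} = -1040.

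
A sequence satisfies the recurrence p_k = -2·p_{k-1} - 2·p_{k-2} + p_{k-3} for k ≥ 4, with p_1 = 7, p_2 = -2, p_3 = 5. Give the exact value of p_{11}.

250

Step forward from the initial values:
p_4 = 1  p_5 = -14  p_6 = 31  p_7 = -33  p_8 = -10  p_9 = 117  p_{10} = -247  p_{11} = 250.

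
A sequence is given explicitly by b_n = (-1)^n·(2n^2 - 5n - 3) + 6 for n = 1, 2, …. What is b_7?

(-1)^7 = -1; 2n^2 - 5n - 3 at n=7 is 60; so b_7 = -54.

-54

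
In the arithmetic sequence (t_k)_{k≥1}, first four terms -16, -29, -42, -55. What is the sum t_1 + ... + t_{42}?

Common difference d = -13.
t_k = -16 + (k - 1)·(-13).
t_{42} = -549; S = 42·(-16 + (-549))/2 = -11865.

-11865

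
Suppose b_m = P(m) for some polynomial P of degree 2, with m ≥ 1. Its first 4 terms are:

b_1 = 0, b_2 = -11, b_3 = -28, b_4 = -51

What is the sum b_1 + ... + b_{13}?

-2574

1st diffs: -11, -17, -23.
2nd diffs: -6, -6 (constant).
Newton forward-difference form: b_m = (-11)·C(m-1,1) + (-6)·C(m-1,2).
Continuing: …, -80, -115, -156, -203, …, b_{13} = -528.
Summing m = 1..13 (13 terms) gives -2574.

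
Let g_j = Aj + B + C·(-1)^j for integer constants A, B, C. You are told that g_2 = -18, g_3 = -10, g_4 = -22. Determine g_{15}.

Plug in j = 2, 3, 4: 2A + B + C = -18; 3A + B - C = -10; 4A + B + C = -22.
Subtracting the first from the second: A - 2C = 8.
Subtracting the second from the third: A + 2C = -12.
Solving: C = -5, A = -2, then B = -9.
Hence g_{15} = -2·15 + (-9) + (-5)·(-1) = -34.

-34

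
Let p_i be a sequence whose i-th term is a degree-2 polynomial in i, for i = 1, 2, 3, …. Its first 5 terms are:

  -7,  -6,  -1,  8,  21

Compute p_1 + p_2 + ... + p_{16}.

1st diffs: 1, 5, 9, 13.
2nd diffs: 4, 4, 4 (constant).
Newton forward-difference form: p_i = -7 + 1·C(i-1,1) + 4·C(i-1,2).
Continuing: …, 38, 59, 84, 113, …, p_{16} = 428.
Summing i = 1..16 (16 terms) gives 2248.

2248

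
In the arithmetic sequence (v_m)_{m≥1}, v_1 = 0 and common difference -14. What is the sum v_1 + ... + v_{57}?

v_m = 0 + (m - 1)·(-14).
v_{57} = -784; S = 57·(0 + (-784))/2 = -22344.

-22344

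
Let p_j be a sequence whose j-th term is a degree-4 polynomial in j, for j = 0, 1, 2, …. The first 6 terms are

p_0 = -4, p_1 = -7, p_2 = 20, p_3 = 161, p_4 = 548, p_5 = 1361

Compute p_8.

1st diffs: -3, 27, 141, 387, 813.
2nd diffs: 30, 114, 246, 426.
3rd diffs: 84, 132, 180.
4th diffs: 48, 48 (constant).
Newton forward-difference form: p_j = -4 + (-3)·C(j,1) + 30·C(j,2) + 84·C(j,3) + 48·C(j,4).
At j = 8: j = 8, so p_8 = -4 - 24 + 840 + 4704 + 3360 = 8876.

8876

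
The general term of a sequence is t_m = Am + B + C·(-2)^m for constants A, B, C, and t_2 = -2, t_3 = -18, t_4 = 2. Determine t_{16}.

65474

The three given values yield: 2A + B + 4C = -2; 3A + B - 8C = -18; 4A + B + 16C = 2.
Subtracting the first from the second: A - 12C = -16.
Subtracting the second from the third: A + 24C = 20.
Solving: C = 1, A = -4, then B = 2.
Therefore t_{16} = -64 + 2 + 1·65536 = 65474.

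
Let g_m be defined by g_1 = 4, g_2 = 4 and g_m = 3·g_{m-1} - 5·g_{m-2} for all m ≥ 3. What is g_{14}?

23044

Iterate the recurrence:
g_3 = -8; g_4 = -44; g_5 = -92; …; g_{11} = -9308; g_{12} = -29144; g_{13} = -40892; g_{14} = 23044.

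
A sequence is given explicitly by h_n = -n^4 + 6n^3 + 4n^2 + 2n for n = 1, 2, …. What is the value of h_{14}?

h_{14} = -1·14^4 + 6·14^3 + 4·14^2 + 2·14 = -21140.

-21140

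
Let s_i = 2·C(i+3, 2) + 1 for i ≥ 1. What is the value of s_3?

31

C(6, 2) = 15, so s_3 = 31.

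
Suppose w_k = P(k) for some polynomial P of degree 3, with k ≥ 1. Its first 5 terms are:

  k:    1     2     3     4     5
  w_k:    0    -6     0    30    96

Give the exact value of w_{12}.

2574

1st diffs: -6, 6, 30, 66.
2nd diffs: 12, 24, 36.
3rd diffs: 12, 12 (constant).
So w_k = 2k^3 - 6k^2 - 2k + 6.
Evaluating at k = 12 gives w_{12} = 2574.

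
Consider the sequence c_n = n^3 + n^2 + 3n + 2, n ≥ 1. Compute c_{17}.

c_{17} = 1·17^3 + 1·17^2 + 3·17 + 2 = 5255.

5255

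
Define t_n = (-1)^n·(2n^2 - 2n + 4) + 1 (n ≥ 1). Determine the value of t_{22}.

929

(-1)^22 = 1; 2n^2 - 2n + 4 at n=22 is 928; so t_{22} = 929.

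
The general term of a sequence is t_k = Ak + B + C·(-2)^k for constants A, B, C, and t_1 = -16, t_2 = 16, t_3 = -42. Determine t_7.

At k = 1, 2, 3: A + B - 2C = -16; 2A + B + 4C = 16; 3A + B - 8C = -42.
Subtracting the first from the second: A + 6C = 32.
Subtracting the second from the third: A - 12C = -58.
Solving: C = 5, A = 2, then B = -8.
Therefore t_7 = 14 + (-8) + 5·(-128) = -634.

-634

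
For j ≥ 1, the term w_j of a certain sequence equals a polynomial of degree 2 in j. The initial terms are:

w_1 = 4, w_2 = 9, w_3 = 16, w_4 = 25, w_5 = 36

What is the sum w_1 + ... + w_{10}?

505

1st diffs: 5, 7, 9, 11.
2nd diffs: 2, 2, 2 (constant).
Newton forward-difference form: w_j = 4 + 5·C(j-1,1) + 2·C(j-1,2).
Continuing: …, 49, 64, 81, 100, …, w_{10} = 121.
Summing j = 1..10 (10 terms) gives 505.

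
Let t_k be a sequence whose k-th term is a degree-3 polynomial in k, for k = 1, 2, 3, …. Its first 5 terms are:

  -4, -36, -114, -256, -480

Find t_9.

1st diffs: -32, -78, -142, -224.
2nd diffs: -46, -64, -82.
3rd diffs: -18, -18 (constant).
Newton forward-difference form: t_k = -4 + (-32)·C(k-1,1) + (-46)·C(k-1,2) + (-18)·C(k-1,3).
At k = 9: k-1 = 8, so t_9 = -4 - 256 - 1288 - 1008 = -2556.

-2556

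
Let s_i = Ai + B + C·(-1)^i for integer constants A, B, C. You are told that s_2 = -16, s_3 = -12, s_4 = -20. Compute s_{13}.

The three given values yield: 2A + B + C = -16; 3A + B - C = -12; 4A + B + C = -20.
Subtracting the first from the second: A - 2C = 4.
Subtracting the second from the third: A + 2C = -8.
Solving: C = -3, A = -2, then B = -9.
Therefore s_{13} = -26 + (-9) + (-3)·(-1) = -32.

-32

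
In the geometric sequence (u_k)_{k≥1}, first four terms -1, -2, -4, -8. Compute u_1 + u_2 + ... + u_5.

-31

Common ratio r = 2.
u_k = (-1)·2^(k-1).
S = (-1)·(2^5 - 1)/(2 - 1) = (-1)·(32 - 1)/(1) = -31.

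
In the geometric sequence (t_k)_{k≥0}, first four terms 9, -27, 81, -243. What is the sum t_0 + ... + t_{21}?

-70607384118

Common ratio r = -3.
t_k = 9·(-3)^(k-0).
S = 9·((-3)^22 - 1)/(-3 - 1) = 9·(31381059609 - 1)/(-4) = -70607384118.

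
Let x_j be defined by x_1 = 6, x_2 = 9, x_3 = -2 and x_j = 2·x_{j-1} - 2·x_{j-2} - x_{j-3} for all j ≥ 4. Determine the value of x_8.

233

Compute successive terms:
x_4 = -28; x_5 = -61; x_6 = -64; x_7 = 22; x_8 = 233.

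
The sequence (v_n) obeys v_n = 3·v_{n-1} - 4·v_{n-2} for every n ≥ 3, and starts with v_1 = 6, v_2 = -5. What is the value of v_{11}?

-5175

Applying the relation repeatedly:
v_3 = -39, v_4 = -97, v_5 = -135, v_6 = -17, v_7 = 489, v_8 = 1535, v_9 = 2649, v_{10} = 1807, v_{11} = -5175.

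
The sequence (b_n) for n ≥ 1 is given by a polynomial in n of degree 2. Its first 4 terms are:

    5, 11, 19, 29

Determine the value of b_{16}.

1st diffs: 6, 8, 10.
2nd diffs: 2, 2 (constant).
So b_n = n^2 + 3n + 1.
Evaluating at n = 16 gives b_{16} = 305.

305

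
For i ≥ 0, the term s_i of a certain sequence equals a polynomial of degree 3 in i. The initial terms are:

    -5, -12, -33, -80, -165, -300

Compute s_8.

-1125

1st diffs: -7, -21, -47, -85, -135.
2nd diffs: -14, -26, -38, -50.
3rd diffs: -12, -12, -12 (constant).
Newton forward-difference form: s_i = -5 + (-7)·C(i,1) + (-14)·C(i,2) + (-12)·C(i,3).
At i = 8: i = 8, so s_8 = -5 - 56 - 392 - 672 = -1125.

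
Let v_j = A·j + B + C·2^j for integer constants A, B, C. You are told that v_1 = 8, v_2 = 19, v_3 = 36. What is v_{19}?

Write the equations: A + B + 2C = 8; 2A + B + 4C = 19; 3A + B + 8C = 36.
Subtracting the first from the second: A + 2C = 11.
Subtracting the second from the third: A + 4C = 17.
Solving: C = 3, A = 5, then B = -3.
So v_j = 5·j + (-3) + 3·2^j; at j=19 this is 1572956.

1572956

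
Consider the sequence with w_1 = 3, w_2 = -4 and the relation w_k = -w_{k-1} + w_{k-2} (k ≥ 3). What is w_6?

Applying the relation repeatedly:
w_3 = 7, w_4 = -11, w_5 = 18, w_6 = -29.

-29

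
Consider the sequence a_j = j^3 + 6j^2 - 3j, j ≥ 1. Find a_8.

872

a_8 = 1·8^3 + 6·8^2 - 3·8 = 872.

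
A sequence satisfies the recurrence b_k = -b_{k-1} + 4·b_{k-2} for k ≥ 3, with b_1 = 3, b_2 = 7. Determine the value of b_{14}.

Iterate the recurrence:
b_3 = 5, b_4 = 23, b_5 = -3, …, b_{11} = -6523, b_{12} = 17975, b_{13} = -44067, b_{14} = 115967.

115967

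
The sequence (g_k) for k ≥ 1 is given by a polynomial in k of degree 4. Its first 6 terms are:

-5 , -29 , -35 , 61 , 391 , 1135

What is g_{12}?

30421

1st diffs: -24, -6, 96, 330, 744.
2nd diffs: 18, 102, 234, 414.
3rd diffs: 84, 132, 180.
4th diffs: 48, 48 (constant).
Newton forward-difference form: g_k = -5 + (-24)·C(k-1,1) + 18·C(k-1,2) + 84·C(k-1,3) + 48·C(k-1,4).
At k = 12: k-1 = 11, so g_{12} = -5 - 264 + 990 + 13860 + 15840 = 30421.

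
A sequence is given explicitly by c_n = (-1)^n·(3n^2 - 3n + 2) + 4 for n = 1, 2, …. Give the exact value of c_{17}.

-814

(-1)^17 = -1; 3n^2 - 3n + 2 at n=17 is 818; so c_{17} = -814.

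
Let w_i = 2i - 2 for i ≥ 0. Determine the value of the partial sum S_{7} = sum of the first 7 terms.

Over i = 0..6: Σi = 21.
Total = (2)·21 + (-2)·7 = 28.

28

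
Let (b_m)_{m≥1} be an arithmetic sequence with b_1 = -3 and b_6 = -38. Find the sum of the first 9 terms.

Common difference d = (-38 - (-3)) / (6 - 1) = -7.
b_m = -3 + (m - 1)·(-7).
b_9 = -59; S = 9·(-3 + (-59))/2 = -279.

-279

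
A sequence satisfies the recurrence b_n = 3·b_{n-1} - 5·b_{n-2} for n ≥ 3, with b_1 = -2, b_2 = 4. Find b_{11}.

Iterate the recurrence:
b_3 = 22  b_4 = 46  b_5 = 28  b_6 = -146  b_7 = -578  b_8 = -1004  b_9 = -122  b_{10} = 4654  b_{11} = 14572.

14572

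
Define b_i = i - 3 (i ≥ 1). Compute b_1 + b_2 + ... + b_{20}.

150

Over i = 1..20: Σi = 210.
Total = (1)·210 + (-3)·20 = 150.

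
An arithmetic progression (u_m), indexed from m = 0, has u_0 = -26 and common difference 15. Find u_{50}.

724

u_m = -26 + (m - 0)·15.
u_{50} = -26 + 50·15 = 724.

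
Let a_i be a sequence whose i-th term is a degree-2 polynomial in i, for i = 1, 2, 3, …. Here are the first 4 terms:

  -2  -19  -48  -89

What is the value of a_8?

-373

1st diffs: -17, -29, -41.
2nd diffs: -12, -12 (constant).
So a_i = -6i^2 + i + 3.
Evaluating at i = 8 gives a_8 = -373.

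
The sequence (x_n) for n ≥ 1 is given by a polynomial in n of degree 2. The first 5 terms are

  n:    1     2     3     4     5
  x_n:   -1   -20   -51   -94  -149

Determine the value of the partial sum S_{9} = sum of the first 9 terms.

-1701

1st diffs: -19, -31, -43, -55.
2nd diffs: -12, -12, -12 (constant).
So x_n = -6n^2 - n + 6.
Continuing: -216, -295, -386, -489.
Summing n = 1..9 (9 terms) gives -1701.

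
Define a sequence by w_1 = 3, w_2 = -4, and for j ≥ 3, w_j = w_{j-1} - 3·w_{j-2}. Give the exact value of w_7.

w_3 = -13; w_4 = -1; w_5 = 38; w_6 = 41; w_7 = -73.

-73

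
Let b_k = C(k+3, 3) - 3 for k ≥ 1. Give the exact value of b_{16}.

966

C(19, 3) = 969, so b_{16} = 966.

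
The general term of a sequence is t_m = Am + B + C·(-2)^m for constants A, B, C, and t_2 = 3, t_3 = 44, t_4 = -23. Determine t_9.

1586

Write the equations: 2A + B + 4C = 3; 3A + B - 8C = 44; 4A + B + 16C = -23.
Subtracting the first from the second: A - 12C = 41.
Subtracting the second from the third: A + 24C = -67.
Solving: C = -3, A = 5, then B = 5.
So t_m = 5·m + 5 + (-3)·(-2)^m; at m=9 this is 1586.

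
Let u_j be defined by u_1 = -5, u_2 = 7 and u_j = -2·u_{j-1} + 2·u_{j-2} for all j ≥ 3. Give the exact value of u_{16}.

Step forward from the initial values:
u_3 = -24  u_4 = 62  u_5 = -172  …  u_{13} = -532160  u_{14} = 1453888  u_{15} = -3972096  u_{16} = 10851968.

10851968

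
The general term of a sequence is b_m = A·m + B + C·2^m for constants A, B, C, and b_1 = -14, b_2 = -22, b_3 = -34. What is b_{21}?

-4194394

Write the equations: A + B + 2C = -14; 2A + B + 4C = -22; 3A + B + 8C = -34.
Subtracting the first from the second: A + 2C = -8.
Subtracting the second from the third: A + 4C = -12.
Solving: C = -2, A = -4, then B = -6.
Therefore b_{21} = -84 + (-6) + (-2)·2097152 = -4194394.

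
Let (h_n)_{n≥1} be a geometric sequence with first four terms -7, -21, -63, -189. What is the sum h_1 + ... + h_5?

Common ratio r = 3.
h_n = (-7)·3^(n-1).
S = (-7)·(3^5 - 1)/(3 - 1) = (-7)·(243 - 1)/(2) = -847.

-847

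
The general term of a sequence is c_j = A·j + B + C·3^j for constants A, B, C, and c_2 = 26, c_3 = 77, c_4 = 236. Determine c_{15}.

Write the equations: 2A + B + 9C = 26; 3A + B + 27C = 77; 4A + B + 81C = 236.
Subtracting the first from the second: A + 18C = 51.
Subtracting the second from the third: A + 54C = 159.
Solving: C = 3, A = -3, then B = 5.
So c_j = -3·j + 5 + 3·3^j; at j=15 this is 43046681.

43046681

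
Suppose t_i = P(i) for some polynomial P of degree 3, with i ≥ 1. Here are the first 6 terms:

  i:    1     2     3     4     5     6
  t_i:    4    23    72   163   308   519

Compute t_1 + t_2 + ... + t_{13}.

18694

1st diffs: 19, 49, 91, 145, 211.
2nd diffs: 30, 42, 54, 66.
3rd diffs: 12, 12, 12 (constant).
So t_i = 2i^3 + 3i^2 - 4i + 3.
Continuing: …, 808, 1187, 1668, 2263, …, t_{13} = 4852.
Summing i = 1..13 (13 terms) gives 18694.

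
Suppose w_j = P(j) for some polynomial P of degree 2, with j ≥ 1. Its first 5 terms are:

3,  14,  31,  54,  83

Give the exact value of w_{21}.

1st diffs: 11, 17, 23, 29.
2nd diffs: 6, 6, 6 (constant).
So w_j = 3j^2 + 2j - 2.
Evaluating at j = 21 gives w_{21} = 1363.

1363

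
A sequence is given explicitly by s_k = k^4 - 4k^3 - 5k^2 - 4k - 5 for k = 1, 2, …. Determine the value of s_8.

1691

s_8 = 1·8^4 - 4·8^3 - 5·8^2 - 4·8 - 5 = 1691.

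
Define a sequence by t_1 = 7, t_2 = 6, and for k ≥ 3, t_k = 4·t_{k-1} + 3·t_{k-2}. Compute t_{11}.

Iterate the recurrence:
t_3 = 45  t_4 = 198  t_5 = 927  t_6 = 4302  t_7 = 19989  t_8 = 92862  t_9 = 431415  t_{10} = 2004246  t_{11} = 9311229.

9311229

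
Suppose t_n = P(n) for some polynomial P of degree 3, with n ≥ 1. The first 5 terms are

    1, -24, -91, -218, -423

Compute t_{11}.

1st diffs: -25, -67, -127, -205.
2nd diffs: -42, -60, -78.
3rd diffs: -18, -18 (constant).
Newton forward-difference form: t_n = 1 + (-25)·C(n-1,1) + (-42)·C(n-1,2) + (-18)·C(n-1,3).
At n = 11: n-1 = 10, so t_{11} = 1 - 250 - 1890 - 2160 = -4299.

-4299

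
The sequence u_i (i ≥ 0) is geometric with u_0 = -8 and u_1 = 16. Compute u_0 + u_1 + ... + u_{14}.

Common ratio r = -2.
u_i = (-8)·(-2)^(i-0).
S = (-8)·((-2)^15 - 1)/(-2 - 1) = (-8)·(-32768 - 1)/(-3) = -87384.

-87384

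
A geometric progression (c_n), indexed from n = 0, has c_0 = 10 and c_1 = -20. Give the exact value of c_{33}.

-85899345920

Common ratio r = -2.
c_n = 10·(-2)^(n-0).
c_{33} = 10·(-2)^33 = -85899345920.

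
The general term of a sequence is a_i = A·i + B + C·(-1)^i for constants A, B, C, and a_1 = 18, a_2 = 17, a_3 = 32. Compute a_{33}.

Plug in i = 1, 2, 3: A + B - C = 18; 2A + B + C = 17; 3A + B - C = 32.
Subtracting the first from the second: A + 2C = -1.
Subtracting the second from the third: A - 2C = 15.
Solving: C = -4, A = 7, then B = 7.
Therefore a_{33} = 231 + 7 + (-4)·(-1) = 242.

242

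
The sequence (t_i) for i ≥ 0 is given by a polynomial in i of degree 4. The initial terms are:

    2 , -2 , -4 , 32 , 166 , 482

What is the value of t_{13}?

1st diffs: -4, -2, 36, 134, 316.
2nd diffs: 2, 38, 98, 182.
3rd diffs: 36, 60, 84.
4th diffs: 24, 24 (constant).
Newton forward-difference form: t_i = 2 + (-4)·C(i,1) + 2·C(i,2) + 36·C(i,3) + 24·C(i,4).
At i = 13: i = 13, so t_{13} = 2 - 52 + 156 + 10296 + 17160 = 27562.

27562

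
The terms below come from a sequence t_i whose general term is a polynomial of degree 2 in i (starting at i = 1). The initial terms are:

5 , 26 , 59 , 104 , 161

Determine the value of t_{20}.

2456

1st diffs: 21, 33, 45, 57.
2nd diffs: 12, 12, 12 (constant).
So t_i = 6i^2 + 3i - 4.
Evaluating at i = 20 gives t_{20} = 2456.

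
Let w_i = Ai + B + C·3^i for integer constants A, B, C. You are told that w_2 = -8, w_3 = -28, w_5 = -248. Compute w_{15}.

At i = 2, 3, 5: 2A + B + 9C = -8; 3A + B + 27C = -28; 5A + B + 243C = -248.
Subtracting the first from the second: A + 18C = -20.
Subtracting the second from the third: 2A + 216C = -220.
Solving: C = -1, A = -2, then B = 5.
So w_i = -2·i + 5 + (-1)·3^i; at i=15 this is -14348932.

-14348932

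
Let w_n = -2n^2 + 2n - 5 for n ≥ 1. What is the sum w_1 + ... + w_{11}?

-935

Over n = 1..11: Σn = 66, Σn² = 506.
Total = (-2)·506 + (2)·66 + (-5)·11 = -935.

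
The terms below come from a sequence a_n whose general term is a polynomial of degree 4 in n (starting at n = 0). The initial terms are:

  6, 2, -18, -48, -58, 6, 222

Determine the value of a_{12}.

12102

1st diffs: -4, -20, -30, -10, 64, 216.
2nd diffs: -16, -10, 20, 74, 152.
3rd diffs: 6, 30, 54, 78.
4th diffs: 24, 24, 24 (constant).
Newton forward-difference form: a_n = 6 + (-4)·C(n,1) + (-16)·C(n,2) + 6·C(n,3) + 24·C(n,4).
At n = 12: n = 12, so a_{12} = 6 - 48 - 1056 + 1320 + 11880 = 12102.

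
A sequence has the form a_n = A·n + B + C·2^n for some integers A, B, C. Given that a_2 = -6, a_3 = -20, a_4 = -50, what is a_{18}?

-1048534

The three given values yield: 2A + B + 4C = -6; 3A + B + 8C = -20; 4A + B + 16C = -50.
Subtracting the first from the second: A + 4C = -14.
Subtracting the second from the third: A + 8C = -30.
Solving: C = -4, A = 2, then B = 6.
Hence a_{18} = 2·18 + 6 + (-4)·262144 = -1048534.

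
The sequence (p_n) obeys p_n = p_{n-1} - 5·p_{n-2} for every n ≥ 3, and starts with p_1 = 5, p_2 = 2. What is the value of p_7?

Applying the relation repeatedly:
p_3 = -23; p_4 = -33; p_5 = 82; p_6 = 247; p_7 = -163.

-163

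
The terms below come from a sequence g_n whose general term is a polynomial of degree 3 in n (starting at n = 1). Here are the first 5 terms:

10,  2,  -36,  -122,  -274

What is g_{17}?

1st diffs: -8, -38, -86, -152.
2nd diffs: -30, -48, -66.
3rd diffs: -18, -18 (constant).
Newton forward-difference form: g_n = 10 + (-8)·C(n-1,1) + (-30)·C(n-1,2) + (-18)·C(n-1,3).
At n = 17: n-1 = 16, so g_{17} = 10 - 128 - 3600 - 10080 = -13798.

-13798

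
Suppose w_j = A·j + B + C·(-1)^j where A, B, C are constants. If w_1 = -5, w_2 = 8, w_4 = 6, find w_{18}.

-8

The three given values yield: A + B - C = -5; 2A + B + C = 8; 4A + B + C = 6.
Subtracting the first from the second: A + 2C = 13.
Subtracting the second from the third: 2A = -2.
Solving: C = 7, A = -1, then B = 3.
Therefore w_{18} = -18 + 3 + 7·1 = -8.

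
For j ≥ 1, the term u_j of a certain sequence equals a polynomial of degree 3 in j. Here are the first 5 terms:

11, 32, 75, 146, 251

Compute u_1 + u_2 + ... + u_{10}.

4955

1st diffs: 21, 43, 71, 105.
2nd diffs: 22, 28, 34.
3rd diffs: 6, 6 (constant).
So u_j = j^3 + 5j^2 - j + 6.
Continuing: …, 396, 587, 830, 1131, …, u_{10} = 1496.
Summing j = 1..10 (10 terms) gives 4955.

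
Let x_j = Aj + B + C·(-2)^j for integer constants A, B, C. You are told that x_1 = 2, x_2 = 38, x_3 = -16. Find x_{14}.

Write the equations: A + B - 2C = 2; 2A + B + 4C = 38; 3A + B - 8C = -16.
Subtracting the first from the second: A + 6C = 36.
Subtracting the second from the third: A - 12C = -54.
Solving: C = 5, A = 6, then B = 6.
So x_j = 6·j + 6 + 5·(-2)^j; at j=14 this is 82010.

82010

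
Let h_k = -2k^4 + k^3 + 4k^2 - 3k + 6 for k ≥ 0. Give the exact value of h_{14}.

-73340

h_{14} = -2·14^4 + 1·14^3 + 4·14^2 - 3·14 + 6 = -73340.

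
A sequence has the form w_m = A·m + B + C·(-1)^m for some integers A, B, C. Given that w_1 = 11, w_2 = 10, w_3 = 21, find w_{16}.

Plug in m = 1, 2, 3: A + B - C = 11; 2A + B + C = 10; 3A + B - C = 21.
Subtracting the first from the second: A + 2C = -1.
Subtracting the second from the third: A - 2C = 11.
Solving: C = -3, A = 5, then B = 3.
Therefore w_{16} = 80 + 3 + (-3)·1 = 80.

80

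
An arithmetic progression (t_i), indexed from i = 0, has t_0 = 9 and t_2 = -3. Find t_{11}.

Common difference d = (-3 - 9) / (2 - 0) = -6.
t_i = 9 + (i - 0)·(-6).
t_{11} = 9 + 11·(-6) = -57.

-57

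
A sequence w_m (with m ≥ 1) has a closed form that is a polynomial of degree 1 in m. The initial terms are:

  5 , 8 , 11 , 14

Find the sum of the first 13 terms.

1st diffs: 3, 3, 3 (constant).
So w_m = 3m + 2.
Continuing: …, 17, 20, 23, 26, …, w_{13} = 41.
Summing m = 1..13 (13 terms) gives 299.

299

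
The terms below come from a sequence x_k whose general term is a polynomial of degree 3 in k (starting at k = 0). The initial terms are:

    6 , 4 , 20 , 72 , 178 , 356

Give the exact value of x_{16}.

1st diffs: -2, 16, 52, 106, 178.
2nd diffs: 18, 36, 54, 72.
3rd diffs: 18, 18, 18 (constant).
Newton forward-difference form: x_k = 6 + (-2)·C(k,1) + 18·C(k,2) + 18·C(k,3).
At k = 16: k = 16, so x_{16} = 6 - 32 + 2160 + 10080 = 12214.

12214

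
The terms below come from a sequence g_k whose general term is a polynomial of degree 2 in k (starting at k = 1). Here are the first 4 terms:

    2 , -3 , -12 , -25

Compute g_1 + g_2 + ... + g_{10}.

-685

1st diffs: -5, -9, -13.
2nd diffs: -4, -4 (constant).
Newton forward-difference form: g_k = 2 + (-5)·C(k-1,1) + (-4)·C(k-1,2).
Continuing: …, -42, -63, -88, -117, …, g_{10} = -187.
Summing k = 1..10 (10 terms) gives -685.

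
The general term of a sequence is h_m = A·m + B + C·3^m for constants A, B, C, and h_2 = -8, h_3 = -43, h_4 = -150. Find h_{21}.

Write the equations: 2A + B + 9C = -8; 3A + B + 27C = -43; 4A + B + 81C = -150.
Subtracting the first from the second: A + 18C = -35.
Subtracting the second from the third: A + 54C = -107.
Solving: C = -2, A = 1, then B = 8.
Therefore h_{21} = 21 + 8 + (-2)·10460353203 = -20920706377.

-20920706377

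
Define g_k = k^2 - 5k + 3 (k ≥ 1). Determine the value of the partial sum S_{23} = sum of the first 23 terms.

Over k = 1..23: Σk = 276, Σk² = 4324.
Total = (1)·4324 + (-5)·276 + (3)·23 = 3013.

3013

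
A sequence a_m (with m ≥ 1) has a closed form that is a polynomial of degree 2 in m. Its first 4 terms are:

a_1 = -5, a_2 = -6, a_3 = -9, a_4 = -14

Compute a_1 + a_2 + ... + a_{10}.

-335

1st diffs: -1, -3, -5.
2nd diffs: -2, -2 (constant).
Newton forward-difference form: a_m = -5 + (-1)·C(m-1,1) + (-2)·C(m-1,2).
Continuing: …, -21, -30, -41, -54, …, a_{10} = -86.
Summing m = 1..10 (10 terms) gives -335.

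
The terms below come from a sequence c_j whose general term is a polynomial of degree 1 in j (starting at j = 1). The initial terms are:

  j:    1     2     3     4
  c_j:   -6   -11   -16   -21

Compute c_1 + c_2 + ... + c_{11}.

-341

1st diffs: -5, -5, -5 (constant).
So c_j = -5j - 1.
Continuing: …, -26, -31, -36, -41, …, c_{11} = -56.
Summing j = 1..11 (11 terms) gives -341.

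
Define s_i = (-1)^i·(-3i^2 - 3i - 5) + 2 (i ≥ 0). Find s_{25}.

1957

(-1)^25 = -1; -3i^2 - 3i - 5 at i=25 is -1955; so s_{25} = 1957.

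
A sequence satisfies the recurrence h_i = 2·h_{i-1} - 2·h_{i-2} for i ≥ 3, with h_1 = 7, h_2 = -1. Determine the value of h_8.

Compute successive terms:
h_3 = -16, h_4 = -30, h_5 = -28, h_6 = 4, h_7 = 64, h_8 = 120.

120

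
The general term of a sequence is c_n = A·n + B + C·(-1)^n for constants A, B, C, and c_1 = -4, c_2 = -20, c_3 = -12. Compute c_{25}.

-100

Write the equations: A + B - C = -4; 2A + B + C = -20; 3A + B - C = -12.
Subtracting the first from the second: A + 2C = -16.
Subtracting the second from the third: A - 2C = 8.
Solving: C = -6, A = -4, then B = -6.
Therefore c_{25} = -100 + (-6) + (-6)·(-1) = -100.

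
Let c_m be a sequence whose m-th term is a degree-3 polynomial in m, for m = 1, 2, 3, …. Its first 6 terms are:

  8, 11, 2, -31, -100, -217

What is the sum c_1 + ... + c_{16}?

-28072

1st diffs: 3, -9, -33, -69, -117.
2nd diffs: -12, -24, -36, -48.
3rd diffs: -12, -12, -12 (constant).
Newton forward-difference form: c_m = 8 + 3·C(m-1,1) + (-12)·C(m-1,2) + (-12)·C(m-1,3).
Continuing: …, -394, -643, -976, -1405, …, c_{16} = -6667.
Summing m = 1..16 (16 terms) gives -28072.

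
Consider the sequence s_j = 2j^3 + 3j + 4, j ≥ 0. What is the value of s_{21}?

s_{21} = 2·21^3 + 3·21 + 4 = 18589.

18589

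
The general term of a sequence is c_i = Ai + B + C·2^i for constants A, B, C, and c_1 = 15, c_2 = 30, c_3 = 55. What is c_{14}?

81990

Plug in i = 1, 2, 3: A + B + 2C = 15; 2A + B + 4C = 30; 3A + B + 8C = 55.
Subtracting the first from the second: A + 2C = 15.
Subtracting the second from the third: A + 4C = 25.
Solving: C = 5, A = 5, then B = 0.
Hence c_{14} = 5·14 + 0 + 5·16384 = 81990.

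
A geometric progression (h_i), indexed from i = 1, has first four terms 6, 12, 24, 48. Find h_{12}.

Common ratio r = 2.
h_i = 6·2^(i-1).
h_{12} = 6·2^11 = 12288.

12288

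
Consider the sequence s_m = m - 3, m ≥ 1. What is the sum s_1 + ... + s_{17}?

Over m = 1..17: Σm = 153.
Total = (1)·153 + (-3)·17 = 102.

102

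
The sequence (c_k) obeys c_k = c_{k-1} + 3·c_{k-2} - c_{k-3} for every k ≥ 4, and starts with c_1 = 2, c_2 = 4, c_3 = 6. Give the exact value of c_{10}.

1548

Compute successive terms:
c_4 = 16  c_5 = 30  c_6 = 72  c_7 = 146  c_8 = 332  c_9 = 698  c_{10} = 1548.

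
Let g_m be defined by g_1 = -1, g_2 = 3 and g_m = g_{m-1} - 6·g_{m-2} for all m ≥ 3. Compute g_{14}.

-200457

Compute successive terms:
g_3 = 9; g_4 = -9; g_5 = -63; …; g_{11} = 6417; g_{12} = 32391; g_{13} = -6111; g_{14} = -200457.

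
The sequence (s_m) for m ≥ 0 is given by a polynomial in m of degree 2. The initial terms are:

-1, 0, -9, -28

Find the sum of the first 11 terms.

1st diffs: 1, -9, -19.
2nd diffs: -10, -10 (constant).
So s_m = -5m^2 + 6m - 1.
Continuing: …, -57, -96, -145, -204, …, s_{10} = -441.
Summing m = 0..10 (11 terms) gives -1606.

-1606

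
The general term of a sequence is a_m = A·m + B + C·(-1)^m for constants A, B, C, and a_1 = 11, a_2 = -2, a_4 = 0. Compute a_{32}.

28

Plug in m = 1, 2, 4: A + B - C = 11; 2A + B + C = -2; 4A + B + C = 0.
Subtracting the first from the second: A + 2C = -13.
Subtracting the second from the third: 2A = 2.
Solving: C = -7, A = 1, then B = 3.
Therefore a_{32} = 32 + 3 + (-7)·1 = 28.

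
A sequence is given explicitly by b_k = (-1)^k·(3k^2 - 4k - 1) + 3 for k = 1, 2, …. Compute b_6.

86

(-1)^6 = 1; 3k^2 - 4k - 1 at k=6 is 83; so b_6 = 86.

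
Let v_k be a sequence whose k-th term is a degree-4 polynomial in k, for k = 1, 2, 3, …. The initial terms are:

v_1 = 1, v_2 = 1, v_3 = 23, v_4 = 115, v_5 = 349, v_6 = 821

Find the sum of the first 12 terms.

1st diffs: 0, 22, 92, 234, 472.
2nd diffs: 22, 70, 142, 238.
3rd diffs: 48, 72, 96.
4th diffs: 24, 24 (constant).
Newton forward-difference form: v_k = 1 + 22·C(k-1,2) + 48·C(k-1,3) + 24·C(k-1,4).
Continuing: …, 1651, 2983, 4985, 7849, …, v_{12} = 17051.
Summing k = 1..12 (12 terms) gives 47620.

47620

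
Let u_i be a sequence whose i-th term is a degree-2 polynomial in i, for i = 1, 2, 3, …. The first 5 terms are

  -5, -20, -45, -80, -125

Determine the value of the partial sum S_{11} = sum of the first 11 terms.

1st diffs: -15, -25, -35, -45.
2nd diffs: -10, -10, -10 (constant).
So u_i = -5i^2.
Continuing: …, -180, -245, -320, -405, …, u_{11} = -605.
Summing i = 1..11 (11 terms) gives -2530.

-2530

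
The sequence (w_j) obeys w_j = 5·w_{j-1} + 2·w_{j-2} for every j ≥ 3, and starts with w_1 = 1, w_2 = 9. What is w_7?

39223

w_3 = 47, w_4 = 253, w_5 = 1359, w_6 = 7301, w_7 = 39223.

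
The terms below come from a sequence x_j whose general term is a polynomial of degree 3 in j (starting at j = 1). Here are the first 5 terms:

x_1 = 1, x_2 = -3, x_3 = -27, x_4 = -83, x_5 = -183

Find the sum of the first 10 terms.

-5090

1st diffs: -4, -24, -56, -100.
2nd diffs: -20, -32, -44.
3rd diffs: -12, -12 (constant).
Newton forward-difference form: x_j = 1 + (-4)·C(j-1,1) + (-20)·C(j-1,2) + (-12)·C(j-1,3).
Continuing: …, -339, -563, -867, -1263, …, x_{10} = -1763.
Summing j = 1..10 (10 terms) gives -5090.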